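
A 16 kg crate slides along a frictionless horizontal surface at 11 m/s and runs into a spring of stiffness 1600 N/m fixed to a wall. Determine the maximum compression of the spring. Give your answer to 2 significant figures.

x = 1.1 m

All KE is stored as spring PE at maximum compression: ½mv² = ½kx²
x = v√(m/k) = 11 × √(16/1600) = 1.100 m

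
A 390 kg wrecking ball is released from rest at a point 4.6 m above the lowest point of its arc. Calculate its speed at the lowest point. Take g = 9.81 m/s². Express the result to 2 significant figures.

v = 9.5 m/s

Mechanical energy is conserved (no friction): mgh = ½mv²
The mass cancels from both sides.
v = √(2gh) = √(2 × 9.81 × 4.6) = √90.252 = 9.500 m/s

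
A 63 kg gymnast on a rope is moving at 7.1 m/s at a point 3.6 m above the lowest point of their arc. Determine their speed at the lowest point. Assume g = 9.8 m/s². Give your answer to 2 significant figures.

Energy conservation between the two points: ½mv₀² + mgh = ½mv²
v² = v₀² + 2gh = (7.1)² + 2(9.8)(3.6) = 120.97
v = √120.97 = 11.00 m/s

v = 11 m/s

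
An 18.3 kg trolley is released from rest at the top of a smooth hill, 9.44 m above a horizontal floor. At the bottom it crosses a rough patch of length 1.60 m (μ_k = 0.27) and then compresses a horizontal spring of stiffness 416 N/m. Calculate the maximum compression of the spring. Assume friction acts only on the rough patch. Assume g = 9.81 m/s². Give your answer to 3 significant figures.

Initial energy: E₁ = mgh = (18.3)(9.81)(9.44) = 1694.7 J
Friction removes W_f = μ_k mg d = (0.27)(18.3)(9.81)(1.60) = 77.55 J
Energy reaching the spring: E = 1694.7 − 77.55 = 1617.1 J
At max compression ½kx² = E ⇒ x = √(2E/k) = √(2 × 1617.1/416) = 2.788 m

x = 2.79 m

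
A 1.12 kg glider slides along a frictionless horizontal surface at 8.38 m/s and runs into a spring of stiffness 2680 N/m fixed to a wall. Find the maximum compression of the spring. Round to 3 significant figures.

x = 0.171 m

Conservation of energy between contact and max compression: ½mv² = ½kx²
x = v√(m/k) = 8.38 × √(1.12/2680) = 0.1713 m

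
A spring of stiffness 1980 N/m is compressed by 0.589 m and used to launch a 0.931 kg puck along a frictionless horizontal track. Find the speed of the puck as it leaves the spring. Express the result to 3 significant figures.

v = 27.2 m/s

Spring PE converts entirely to kinetic energy: ½kx² = ½mv²
v = x√(k/m) = 0.589 × √(1980/0.931) = 27.16 m/s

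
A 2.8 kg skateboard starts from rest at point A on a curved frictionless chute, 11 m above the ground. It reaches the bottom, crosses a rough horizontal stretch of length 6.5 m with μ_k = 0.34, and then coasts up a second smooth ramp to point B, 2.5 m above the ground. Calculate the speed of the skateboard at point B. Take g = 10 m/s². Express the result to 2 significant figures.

Energy at A: mgh₁ = (2.8)(10)(11) = 308.00 J
Friction loss: W_f = μ_k mg d = 61.88 J
At B: ½mv² + mgh₂ = mgh₁ − W_f
½mv² = 308.00 − 61.88 − 70.000 = 176.12 J
v = √(2 × 176.12/2.8) = 11.22 m/s

v = 11 m/s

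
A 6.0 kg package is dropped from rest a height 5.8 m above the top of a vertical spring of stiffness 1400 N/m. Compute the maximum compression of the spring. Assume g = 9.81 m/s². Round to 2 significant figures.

x = 0.74 m

Measuring PE from the top of the relaxed spring, at max compression the package has dropped H + x with zero KE, so:
mg(H + x) = ½kx²
½(1400)x² − (6.0)(9.81)x − (6.0)(9.81)(5.8) = 0
700.0x² − 58.86x − 341.4 = 0
x = [58.86 + √(3464 + 955886)]/(2 × 700.0) = 0.7417 m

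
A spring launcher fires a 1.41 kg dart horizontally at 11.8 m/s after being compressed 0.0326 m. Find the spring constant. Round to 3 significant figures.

Spring PE at full compression equals KE at release: ½kx² = ½mv²
k = mv²/x² = (1.41)(11.8)²/(0.0326)² = 184734 N/m

k = 185000 N/m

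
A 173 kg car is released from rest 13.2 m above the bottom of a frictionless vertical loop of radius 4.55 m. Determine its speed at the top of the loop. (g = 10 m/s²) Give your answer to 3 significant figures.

v = 9.06 m/s

Energy conservation: mgh = ½mv_top² + mg(2r)
v_top² = 2g(h − 2r) = 2(10)(13.2 − 9.100) = 82.00
v_top = 9.055 m/s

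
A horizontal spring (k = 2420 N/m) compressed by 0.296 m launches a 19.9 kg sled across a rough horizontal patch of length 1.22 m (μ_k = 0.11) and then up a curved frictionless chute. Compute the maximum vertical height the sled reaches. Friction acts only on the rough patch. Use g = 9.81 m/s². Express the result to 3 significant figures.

Spring energy: E₀ = ½kx² = ½(2420)(0.296)² = 106.02 J
Friction: W_f = μ_k mg d = (0.11)(19.9)(9.81)(1.22) = 26.20 J
Energy at base of ramp: E = 106.02 − 26.20 = 79.817 J
At max height all remaining energy is PE: mgh = E ⇒ h = E/(mg) = 79.817/(19.9 × 9.81) = 0.4089 m

h = 0.409 m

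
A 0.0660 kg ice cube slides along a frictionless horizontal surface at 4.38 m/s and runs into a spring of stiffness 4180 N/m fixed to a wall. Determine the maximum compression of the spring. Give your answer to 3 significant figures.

x = 0.0174 m

Conservation of energy between contact and max compression: ½mv² = ½kx²
x = v√(m/k) = 4.38 × √(0.0660/4180) = 0.01740 m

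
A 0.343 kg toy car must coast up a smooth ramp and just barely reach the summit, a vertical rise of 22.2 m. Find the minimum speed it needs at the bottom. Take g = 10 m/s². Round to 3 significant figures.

v = 21.1 m/s

At the top it is momentarily at rest, so all KE converts to PE: ½mv² = mgh
v = √(2gh) = √(2 × 10 × 22.2) = 21.07 m/s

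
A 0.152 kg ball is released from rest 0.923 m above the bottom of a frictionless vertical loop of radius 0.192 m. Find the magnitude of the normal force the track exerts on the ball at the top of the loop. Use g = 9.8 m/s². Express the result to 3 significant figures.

Energy from release to top (height 2r): mgh = ½mv_top² + mg(2r)
v_top² = 2g(h − 2r) = 2(9.8)(0.923 − 0.3840) = 10.564 m²/s²
At the top, both N and weight point toward the centre: N + mg = mv_top²/r
N = m(v_top²/r − g) = 0.152(10.564/0.192 − 9.8) = 6.874 N

N = 6.87 N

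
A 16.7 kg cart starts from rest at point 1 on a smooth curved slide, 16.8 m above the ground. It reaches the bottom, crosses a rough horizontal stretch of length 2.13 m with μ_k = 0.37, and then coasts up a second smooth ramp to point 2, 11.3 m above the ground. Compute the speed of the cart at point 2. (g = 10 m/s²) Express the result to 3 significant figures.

v = 9.71 m/s

Energy at 1: mgh₁ = (16.7)(10)(16.8) = 2805.6 J
Friction loss: W_f = μ_k mg d = 131.6 J
At 2: ½mv² + mgh₂ = mgh₁ − W_f
½mv² = 2805.6 − 131.6 − 1887.1 = 786.89 J
v = √(2 × 786.89/16.7) = 9.708 m/s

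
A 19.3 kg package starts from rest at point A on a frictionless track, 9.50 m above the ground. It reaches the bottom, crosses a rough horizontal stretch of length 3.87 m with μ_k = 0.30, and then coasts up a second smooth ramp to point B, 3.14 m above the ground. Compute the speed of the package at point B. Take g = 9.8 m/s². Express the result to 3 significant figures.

Energy at A: mgh₁ = (19.3)(9.8)(9.50) = 1796.8 J
Friction loss: W_f = μ_k mg d = 219.6 J
At B: ½mv² + mgh₂ = mgh₁ − W_f
½mv² = 1796.8 − 219.6 − 593.90 = 983.34 J
v = √(2 × 983.34/19.3) = 10.09 m/s

v = 10.1 m/s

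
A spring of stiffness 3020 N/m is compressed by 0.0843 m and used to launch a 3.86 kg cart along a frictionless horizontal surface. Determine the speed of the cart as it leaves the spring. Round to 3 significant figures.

v = 2.36 m/s

Spring PE converts entirely to kinetic energy: ½kx² = ½mv²
v = x√(k/m) = 0.0843 × √(3020/3.86) = 2.358 m/s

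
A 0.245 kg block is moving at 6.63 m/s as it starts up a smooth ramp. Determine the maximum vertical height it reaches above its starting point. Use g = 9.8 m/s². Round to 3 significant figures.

h = 2.24 m

By energy conservation, ½mv² = mgh
h = v²/(2g) = 6.63²/(2 × 9.8) = 2.243 m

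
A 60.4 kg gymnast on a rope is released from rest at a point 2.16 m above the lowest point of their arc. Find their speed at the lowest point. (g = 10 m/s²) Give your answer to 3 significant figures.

v = 6.57 m/s

Equating total energy at the two states: mgh = ½mv²
The mass cancels from both sides.
v = √(2gh) = √(2 × 10 × 2.16) = √43.200 = 6.573 m/s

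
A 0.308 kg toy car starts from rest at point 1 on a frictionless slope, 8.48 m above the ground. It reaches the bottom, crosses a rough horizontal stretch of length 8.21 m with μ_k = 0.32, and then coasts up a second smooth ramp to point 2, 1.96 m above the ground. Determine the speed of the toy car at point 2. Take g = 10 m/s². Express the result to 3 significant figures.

Energy at 1: mgh₁ = (0.308)(10)(8.48) = 26.118 J
Friction loss: W_f = μ_k mg d = 8.092 J
At 2: ½mv² + mgh₂ = mgh₁ − W_f
½mv² = 26.118 − 8.092 − 6.0368 = 11.990 J
v = √(2 × 11.990/0.308) = 8.824 m/s

v = 8.82 m/s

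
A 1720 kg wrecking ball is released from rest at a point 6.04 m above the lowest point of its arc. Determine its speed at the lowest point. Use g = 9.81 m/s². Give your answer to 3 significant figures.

Equating total energy at the two states: mgh = ½mv²
v = √(2gh) = √(2 × 9.81 × 6.04) = √118.50 = 10.89 m/s

v = 10.9 m/s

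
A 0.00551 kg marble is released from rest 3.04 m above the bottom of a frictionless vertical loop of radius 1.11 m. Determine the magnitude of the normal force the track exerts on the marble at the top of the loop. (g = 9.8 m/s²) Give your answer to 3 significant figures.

N = 0.0258 N

Energy from release to top (height 2r): mgh = ½mv_top² + mg(2r)
v_top² = 2g(h − 2r) = 2(9.8)(3.04 − 2.220) = 16.072 m²/s²
At the top, both N and weight point toward the centre: N + mg = mv_top²/r
N = m(v_top²/r − g) = 0.00551(16.072/1.11 − 9.8) = 0.02578 N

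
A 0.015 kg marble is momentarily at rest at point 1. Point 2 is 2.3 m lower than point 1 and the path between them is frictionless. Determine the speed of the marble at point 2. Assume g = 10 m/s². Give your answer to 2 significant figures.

Mechanical energy is conserved (no friction): mgh = ½mv²
v = √(2gh) = √(2 × 10 × 2.3) = √46.000 = 6.782 m/s

v = 6.8 m/s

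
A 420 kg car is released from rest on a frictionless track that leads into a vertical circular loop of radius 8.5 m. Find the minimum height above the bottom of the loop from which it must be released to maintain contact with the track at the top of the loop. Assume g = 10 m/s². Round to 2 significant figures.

h = 21 m

At the top, for minimum speed gravity alone supplies the centripetal force: mg = mv_top²/r ⇒ v_top² = gr = 85.00 m²/s²
Energy conservation from release height h to the top (height 2r): mgh = ½mv_top² + mg(2r)
h = v_top²/(2g) + 2r = r/2 + 2r = 5r/2 = 21.25 m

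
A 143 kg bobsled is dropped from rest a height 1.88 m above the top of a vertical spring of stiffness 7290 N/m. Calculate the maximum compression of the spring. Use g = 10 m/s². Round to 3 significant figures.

x = 1.08 m

Take the reference level at the top of the uncompressed spring. At max compression the bobsled has fallen H + x and is momentarily at rest:
mg(H + x) = ½kx²
½(7290)x² − (143)(10)x − (143)(10)(1.88) = 0
3645x² − 1430x − 2688 = 0
x = [1430 + √(2.045e+06 + 3.9197e+07)]/(2 × 3645) = 1.077 m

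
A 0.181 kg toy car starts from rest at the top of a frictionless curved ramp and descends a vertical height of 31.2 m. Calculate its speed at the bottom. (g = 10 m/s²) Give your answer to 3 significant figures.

Energy conservation between the two points: mgh = ½mv²
The mass cancels from both sides.
v = √(2gh) = √(2 × 10 × 31.2) = √624.00 = 24.98 m/s

v = 25.0 m/s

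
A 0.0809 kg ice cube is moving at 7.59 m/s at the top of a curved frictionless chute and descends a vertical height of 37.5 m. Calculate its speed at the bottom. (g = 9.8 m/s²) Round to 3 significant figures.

By conservation of mechanical energy, ½mv₀² + mgh = ½mv²
The mass cancels from both sides.
v² = v₀² + 2gh = (7.59)² + 2(9.8)(37.5) = 792.61
v = √792.61 = 28.15 m/s

v = 28.2 m/s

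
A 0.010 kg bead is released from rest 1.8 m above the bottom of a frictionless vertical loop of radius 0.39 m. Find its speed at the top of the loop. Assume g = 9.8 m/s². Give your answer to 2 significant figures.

v = 4.5 m/s

Energy conservation: mgh = ½mv_top² + mg(2r)
v_top² = 2g(h − 2r) = 2(9.8)(1.8 − 0.7800) = 19.99
v_top = 4.471 m/s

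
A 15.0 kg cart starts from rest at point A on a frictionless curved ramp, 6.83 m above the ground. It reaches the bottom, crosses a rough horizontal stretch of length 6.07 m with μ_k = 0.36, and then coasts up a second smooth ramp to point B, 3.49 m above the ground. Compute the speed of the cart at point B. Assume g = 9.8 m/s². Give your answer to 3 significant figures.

v = 4.76 m/s

Energy at A: mgh₁ = (15.0)(9.8)(6.83) = 1004.0 J
Friction loss: W_f = μ_k mg d = 321.2 J
At B: ½mv² + mgh₂ = mgh₁ − W_f
½mv² = 1004.0 − 321.2 − 513.03 = 169.76 J
v = √(2 × 169.76/15.0) = 4.758 m/s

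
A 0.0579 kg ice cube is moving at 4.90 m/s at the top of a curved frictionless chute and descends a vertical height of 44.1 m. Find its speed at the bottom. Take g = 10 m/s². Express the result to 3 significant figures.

v = 30.1 m/s

Mechanical energy is conserved (no friction): ½mv₀² + mgh = ½mv²
v² = v₀² + 2gh = (4.90)² + 2(10)(44.1) = 906.01
v = √906.01 = 30.10 m/s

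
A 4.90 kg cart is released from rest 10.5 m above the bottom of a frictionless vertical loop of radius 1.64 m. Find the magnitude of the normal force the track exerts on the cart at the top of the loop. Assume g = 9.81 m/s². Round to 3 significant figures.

N = 375 N

Energy from release to top (height 2r): mgh = ½mv_top² + mg(2r)
v_top² = 2g(h − 2r) = 2(9.81)(10.5 − 3.280) = 141.66 m²/s²
At the top, both N and weight point toward the centre: N + mg = mv_top²/r
N = m(v_top²/r − g) = 4.90(141.66/1.64 − 9.81) = 375.2 N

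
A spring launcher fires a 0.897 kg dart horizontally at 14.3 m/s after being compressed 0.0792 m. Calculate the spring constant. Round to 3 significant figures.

Spring PE at full compression equals KE at release: ½kx² = ½mv²
k = mv²/x² = (0.897)(14.3)²/(0.0792)² = 29242 N/m

k = 29200 N/m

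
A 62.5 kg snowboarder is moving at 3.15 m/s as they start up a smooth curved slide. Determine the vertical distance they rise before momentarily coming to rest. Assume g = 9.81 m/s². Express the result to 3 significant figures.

h = 0.506 m

By energy conservation, ½mv² = mgh
h = v²/(2g) = 3.15²/(2 × 9.81) = 0.5057 m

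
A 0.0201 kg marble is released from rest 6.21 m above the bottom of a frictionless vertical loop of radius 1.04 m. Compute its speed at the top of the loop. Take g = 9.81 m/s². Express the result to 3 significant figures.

v = 9.00 m/s

Energy conservation: mgh = ½mv_top² + mg(2r)
v_top² = 2g(h − 2r) = 2(9.81)(6.21 − 2.080) = 81.03
v_top = 9.002 m/s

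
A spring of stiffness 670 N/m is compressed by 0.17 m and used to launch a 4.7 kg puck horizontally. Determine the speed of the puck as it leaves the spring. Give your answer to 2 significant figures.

v = 2.0 m/s

Conservation of energy: ½kx² = ½mv²
v = x√(k/m) = 0.17 × √(670/4.7) = 2.030 m/s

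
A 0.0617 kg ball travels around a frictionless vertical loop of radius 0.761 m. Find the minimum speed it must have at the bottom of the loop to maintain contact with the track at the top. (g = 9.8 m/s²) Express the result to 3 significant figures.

v = 6.11 m/s

At the top: mg = mv_top²/r ⇒ v_top² = gr = 7.458 m²/s²
Energy from bottom to top (height 2r): ½mv_bot² = ½mv_top² + mg(2r)
v_bot² = gr + 4gr = 5gr = 37.29
v_bot = √(5gr) = 6.106 m/s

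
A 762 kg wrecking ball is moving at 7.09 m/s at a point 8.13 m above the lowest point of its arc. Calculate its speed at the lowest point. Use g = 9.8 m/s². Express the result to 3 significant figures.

Equating total energy at the two states: ½mv₀² + mgh = ½mv²
The mass cancels from both sides.
v² = v₀² + 2gh = (7.09)² + 2(9.8)(8.13) = 209.62
v = √209.62 = 14.48 m/s

v = 14.5 m/s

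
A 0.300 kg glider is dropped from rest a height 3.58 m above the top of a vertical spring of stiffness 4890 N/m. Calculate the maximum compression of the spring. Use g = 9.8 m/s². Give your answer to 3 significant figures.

x = 0.0662 m

Measuring PE from the top of the relaxed spring, at max compression the glider has dropped H + x with zero KE, so:
mg(H + x) = ½kx²
½(4890)x² − (0.300)(9.8)x − (0.300)(9.8)(3.58) = 0
2445x² − 2.940x − 10.53 = 0
x = [2.940 + √(8.644 + 102936)]/(2 × 2445) = 0.06621 m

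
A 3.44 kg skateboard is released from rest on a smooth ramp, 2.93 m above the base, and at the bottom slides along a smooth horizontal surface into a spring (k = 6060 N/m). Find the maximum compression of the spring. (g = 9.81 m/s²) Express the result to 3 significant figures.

Gravitational PE at the top equals spring PE at max compression: mgh = ½kx²
x = √(2mgh/k) = √(2 × 3.44 × 9.81 × 2.93 / 6060) = 0.1806 m

x = 0.181 m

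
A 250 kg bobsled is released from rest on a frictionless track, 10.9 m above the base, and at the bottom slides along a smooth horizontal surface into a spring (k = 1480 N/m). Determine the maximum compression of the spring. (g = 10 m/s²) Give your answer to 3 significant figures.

x = 6.07 m

At max compression the bobsled is momentarily at rest: mgh = ½kx²
x = √(2mgh/k) = √(2 × 250 × 10 × 10.9 / 1480) = 6.068 m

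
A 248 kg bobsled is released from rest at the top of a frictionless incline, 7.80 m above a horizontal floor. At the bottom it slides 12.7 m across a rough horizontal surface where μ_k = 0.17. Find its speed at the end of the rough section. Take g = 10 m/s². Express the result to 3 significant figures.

Energy bookkeeping (friction removes W_f = μ_k N d):
mgh = ½mv² + μ_k m g d
W_f = μ_k mg d = (0.17)(248)(10)(12.7) = 5354 J
½mv² = mgh − W_f = 19344 − 5354 = 13990 J
v = √(2 × 13990/248) = 10.62 m/s

v = 10.6 m/s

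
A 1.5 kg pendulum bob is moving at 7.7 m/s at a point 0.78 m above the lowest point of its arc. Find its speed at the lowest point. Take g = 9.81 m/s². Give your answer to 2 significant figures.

Energy conservation between the two points: ½mv₀² + mgh = ½mv²
v² = v₀² + 2gh = (7.7)² + 2(9.81)(0.78) = 74.594
v = √74.594 = 8.637 m/s

v = 8.6 m/s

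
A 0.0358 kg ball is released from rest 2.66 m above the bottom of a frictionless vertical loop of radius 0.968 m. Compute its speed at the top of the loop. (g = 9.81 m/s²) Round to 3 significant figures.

v = 3.77 m/s

Energy conservation: mgh = ½mv_top² + mg(2r)
v_top² = 2g(h − 2r) = 2(9.81)(2.66 − 1.936) = 14.20
v_top = 3.769 m/s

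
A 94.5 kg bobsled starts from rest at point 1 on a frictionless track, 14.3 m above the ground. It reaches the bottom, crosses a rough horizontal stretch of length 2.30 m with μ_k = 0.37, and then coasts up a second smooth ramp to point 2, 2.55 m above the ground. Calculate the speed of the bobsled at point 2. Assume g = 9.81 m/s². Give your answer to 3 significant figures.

v = 14.6 m/s

Energy at 1: mgh₁ = (94.5)(9.81)(14.3) = 13257 J
Friction loss: W_f = μ_k mg d = 788.9 J
At 2: ½mv² + mgh₂ = mgh₁ − W_f
½mv² = 13257 − 788.9 − 2364.0 = 10104 J
v = √(2 × 10104/94.5) = 14.62 m/s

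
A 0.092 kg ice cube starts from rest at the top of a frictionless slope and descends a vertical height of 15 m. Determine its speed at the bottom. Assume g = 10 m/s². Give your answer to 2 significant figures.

v = 17 m/s

By conservation of mechanical energy, mgh = ½mv²
v = √(2gh) = √(2 × 10 × 15) = √300.00 = 17.32 m/s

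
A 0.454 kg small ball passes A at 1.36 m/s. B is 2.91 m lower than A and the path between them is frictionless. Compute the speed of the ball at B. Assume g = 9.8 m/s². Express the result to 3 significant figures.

Energy conservation between the two points: ½mv₀² + mgh = ½mv²
v² = v₀² + 2gh = (1.36)² + 2(9.8)(2.91) = 58.886
v = √58.886 = 7.674 m/s

v = 7.67 m/s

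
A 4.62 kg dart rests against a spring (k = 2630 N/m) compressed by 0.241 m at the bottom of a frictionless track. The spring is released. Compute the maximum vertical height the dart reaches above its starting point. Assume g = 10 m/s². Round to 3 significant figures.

At maximum height the dart is at rest, so ½kx² = mgh
h = kx²/(2mg) = (2630)(0.241)²/(2 × 4.62 × 10) = 1.653 m

h = 1.65 m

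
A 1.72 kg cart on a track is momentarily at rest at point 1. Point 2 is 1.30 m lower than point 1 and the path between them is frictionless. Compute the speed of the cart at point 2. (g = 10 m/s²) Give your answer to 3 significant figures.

v = 5.10 m/s

By conservation of mechanical energy, mgh = ½mv²
v = √(2gh) = √(2 × 10 × 1.30) = √26.000 = 5.099 m/s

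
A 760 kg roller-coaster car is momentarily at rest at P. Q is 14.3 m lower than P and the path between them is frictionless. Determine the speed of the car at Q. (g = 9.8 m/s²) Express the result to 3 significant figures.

Energy conservation between the two points: mgh = ½mv²
v = √(2gh) = √(2 × 9.8 × 14.3) = √280.28 = 16.74 m/s

v = 16.7 m/s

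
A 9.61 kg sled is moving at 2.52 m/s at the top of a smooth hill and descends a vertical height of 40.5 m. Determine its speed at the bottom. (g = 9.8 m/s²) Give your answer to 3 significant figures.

Energy conservation between the two points: ½mv₀² + mgh = ½mv²
The mass cancels from both sides.
v² = v₀² + 2gh = (2.52)² + 2(9.8)(40.5) = 800.15
v = √800.15 = 28.29 m/s

v = 28.3 m/s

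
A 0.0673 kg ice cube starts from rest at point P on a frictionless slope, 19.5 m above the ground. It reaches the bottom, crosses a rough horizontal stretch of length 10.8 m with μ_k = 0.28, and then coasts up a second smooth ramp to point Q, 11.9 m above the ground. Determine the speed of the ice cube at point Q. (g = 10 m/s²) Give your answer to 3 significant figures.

Energy at P: mgh₁ = (0.0673)(10)(19.5) = 13.123 J
Friction loss: W_f = μ_k mg d = 2.035 J
At Q: ½mv² + mgh₂ = mgh₁ − W_f
½mv² = 13.123 − 2.035 − 8.0087 = 3.0796 J
v = √(2 × 3.0796/0.0673) = 9.567 m/s

v = 9.57 m/s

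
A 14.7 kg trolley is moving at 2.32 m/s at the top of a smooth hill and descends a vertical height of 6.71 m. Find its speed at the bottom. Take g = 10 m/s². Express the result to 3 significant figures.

v = 11.8 m/s

Energy conservation between the two points: ½mv₀² + mgh = ½mv²
v² = v₀² + 2gh = (2.32)² + 2(10)(6.71) = 139.58
v = √139.58 = 11.81 m/s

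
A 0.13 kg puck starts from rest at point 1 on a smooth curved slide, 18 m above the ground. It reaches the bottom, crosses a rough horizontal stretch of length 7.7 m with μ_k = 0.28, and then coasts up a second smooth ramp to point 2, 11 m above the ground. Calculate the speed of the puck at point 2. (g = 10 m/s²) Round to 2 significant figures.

v = 9.8 m/s

Energy at 1: mgh₁ = (0.13)(10)(18) = 23.400 J
Friction loss: W_f = μ_k mg d = 2.803 J
At 2: ½mv² + mgh₂ = mgh₁ − W_f
½mv² = 23.400 − 2.803 − 14.300 = 6.2972 J
v = √(2 × 6.2972/0.13) = 9.843 m/s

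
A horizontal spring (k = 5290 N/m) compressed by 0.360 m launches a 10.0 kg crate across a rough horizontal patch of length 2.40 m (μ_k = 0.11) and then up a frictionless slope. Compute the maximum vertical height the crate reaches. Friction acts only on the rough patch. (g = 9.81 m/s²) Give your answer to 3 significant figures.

h = 3.23 m

Spring energy: E₀ = ½kx² = ½(5290)(0.360)² = 342.79 J
Friction: W_f = μ_k mg d = (0.11)(10.0)(9.81)(2.40) = 25.90 J
Energy at base of ramp: E = 342.79 − 25.90 = 316.89 J
At max height all remaining energy is PE: mgh = E ⇒ h = E/(mg) = 316.89/(10.0 × 9.81) = 3.230 m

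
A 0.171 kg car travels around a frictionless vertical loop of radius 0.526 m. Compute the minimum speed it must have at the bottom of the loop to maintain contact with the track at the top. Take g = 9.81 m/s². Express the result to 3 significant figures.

v = 5.08 m/s

At the top: mg = mv_top²/r ⇒ v_top² = gr = 5.160 m²/s²
Energy from bottom to top (height 2r): ½mv_bot² = ½mv_top² + mg(2r)
v_bot² = gr + 4gr = 5gr = 25.80
v_bot = √(5gr) = 5.079 m/s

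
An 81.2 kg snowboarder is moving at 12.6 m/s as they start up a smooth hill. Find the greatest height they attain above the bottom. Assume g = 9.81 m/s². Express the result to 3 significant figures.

h = 8.09 m

By energy conservation, ½mv² = mgh
h = v²/(2g) = 12.6²/(2 × 9.81) = 8.092 m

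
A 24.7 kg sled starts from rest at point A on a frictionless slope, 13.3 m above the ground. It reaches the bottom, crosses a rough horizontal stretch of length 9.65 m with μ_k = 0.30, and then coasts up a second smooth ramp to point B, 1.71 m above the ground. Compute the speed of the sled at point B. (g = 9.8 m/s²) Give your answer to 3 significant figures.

Energy at A: mgh₁ = (24.7)(9.8)(13.3) = 3219.4 J
Friction loss: W_f = μ_k mg d = 700.8 J
At B: ½mv² + mgh₂ = mgh₁ − W_f
½mv² = 3219.4 − 700.8 − 413.92 = 2104.7 J
v = √(2 × 2104.7/24.7) = 13.05 m/s

v = 13.1 m/s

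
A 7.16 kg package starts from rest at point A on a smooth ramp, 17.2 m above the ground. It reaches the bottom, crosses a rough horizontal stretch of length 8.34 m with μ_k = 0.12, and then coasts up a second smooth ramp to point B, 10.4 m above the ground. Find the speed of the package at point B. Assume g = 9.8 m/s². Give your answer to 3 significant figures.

Energy at A: mgh₁ = (7.16)(9.8)(17.2) = 1206.9 J
Friction loss: W_f = μ_k mg d = 70.22 J
At B: ½mv² + mgh₂ = mgh₁ − W_f
½mv² = 1206.9 − 70.22 − 729.75 = 406.92 J
v = √(2 × 406.92/7.16) = 10.66 m/s

v = 10.7 m/s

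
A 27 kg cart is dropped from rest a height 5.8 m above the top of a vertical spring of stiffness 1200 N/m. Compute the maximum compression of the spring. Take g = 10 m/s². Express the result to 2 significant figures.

x = 1.9 m

Take the reference level at the top of the uncompressed spring. At max compression the cart has fallen H + x and is momentarily at rest:
mg(H + x) = ½kx²
½(1200)x² − (27)(10)x − (27)(10)(5.8) = 0
600.0x² − 270.0x − 1566 = 0
x = [270.0 + √(72900 + 3.7584e+06)]/(2 × 600.0) = 1.856 m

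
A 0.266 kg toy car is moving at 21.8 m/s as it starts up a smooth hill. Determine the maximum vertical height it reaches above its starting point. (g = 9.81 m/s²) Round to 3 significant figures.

Setting KE at the bottom equal to PE gained: ½mv² = mgh
h = v²/(2g) = 21.8²/(2 × 9.81) = 24.22 m

h = 24.2 m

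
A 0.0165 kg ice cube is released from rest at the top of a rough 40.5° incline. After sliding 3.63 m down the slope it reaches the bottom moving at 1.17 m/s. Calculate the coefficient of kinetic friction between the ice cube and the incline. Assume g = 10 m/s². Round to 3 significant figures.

Energy balance down the incline: mg L sinθ − ½mv² = μ_k (mg cosθ) L
mgL sinθ = 0.38899 J; ½mv² = 0.011293 J
W_f = 0.38899 − 0.011293 = 0.3777 J
μ_k = W_f/(mg cosθ · L) = 0.3777/(0.1255 × 3.63) = 0.8293

μ_k = 0.829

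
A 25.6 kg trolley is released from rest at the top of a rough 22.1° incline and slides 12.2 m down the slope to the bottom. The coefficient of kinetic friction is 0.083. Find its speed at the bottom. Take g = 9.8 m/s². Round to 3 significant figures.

Energy: mgh = ½mv² + W_f, with h = L sinθ and W_f = μ_k (mg cosθ) L
mgh = mgL sinθ = (25.6)(9.8)(12.2)sin22.1° = 1151.5 J
W_f = μ_k mg cosθ · L = (0.083)(25.6)(9.8)cos22.1°·12.2 = 235.4 J
½mv² = 1151.5 − 235.4 = 916.15 J
v = √(2 × 916.15/25.6) = 8.460 m/s

v = 8.46 m/s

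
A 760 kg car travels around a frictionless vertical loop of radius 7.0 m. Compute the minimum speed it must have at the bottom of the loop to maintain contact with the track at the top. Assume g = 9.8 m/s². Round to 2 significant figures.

At the top: mg = mv_top²/r ⇒ v_top² = gr = 68.60 m²/s²
Energy from bottom to top (height 2r): ½mv_bot² = ½mv_top² + mg(2r)
v_bot² = gr + 4gr = 5gr = 343.0
v_bot = √(5gr) = 18.52 m/s

v = 19 m/s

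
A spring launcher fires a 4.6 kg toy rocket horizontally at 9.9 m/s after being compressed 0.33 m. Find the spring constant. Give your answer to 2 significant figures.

Spring PE at full compression equals KE at release: ½kx² = ½mv²
k = mv²/x² = (4.6)(9.9)²/(0.33)² = 4140 N/m

k = 4100 N/m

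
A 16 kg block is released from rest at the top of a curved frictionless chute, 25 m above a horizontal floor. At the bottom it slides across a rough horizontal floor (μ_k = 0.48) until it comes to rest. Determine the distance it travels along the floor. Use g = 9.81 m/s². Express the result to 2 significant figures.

Energy bookkeeping (friction removes W_f = μ_k N d):
At rest all PE has been dissipated by friction: mgh = μ_k m g d
d = h/μ_k = 25/0.48 = 52.08 m

d = 52 m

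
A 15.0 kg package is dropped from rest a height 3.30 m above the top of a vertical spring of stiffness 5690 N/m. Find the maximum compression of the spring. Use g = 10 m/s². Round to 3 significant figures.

Measuring PE from the top of the relaxed spring, at max compression the package has dropped H + x with zero KE, so:
mg(H + x) = ½kx²
½(5690)x² − (15.0)(10)x − (15.0)(10)(3.30) = 0
2845x² − 150.0x − 495.0 = 0
x = [150.0 + √(22500 + 5.6331e+06)]/(2 × 2845) = 0.4443 m

x = 0.444 m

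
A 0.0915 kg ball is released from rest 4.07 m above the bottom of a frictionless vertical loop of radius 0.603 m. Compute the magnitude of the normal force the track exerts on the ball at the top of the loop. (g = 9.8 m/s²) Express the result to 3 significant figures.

N = 7.62 N

Energy from release to top (height 2r): mgh = ½mv_top² + mg(2r)
v_top² = 2g(h − 2r) = 2(9.8)(4.07 − 1.206) = 56.134 m²/s²
At the top, both N and weight point toward the centre: N + mg = mv_top²/r
N = m(v_top²/r − g) = 0.0915(56.134/0.603 − 9.8) = 7.621 N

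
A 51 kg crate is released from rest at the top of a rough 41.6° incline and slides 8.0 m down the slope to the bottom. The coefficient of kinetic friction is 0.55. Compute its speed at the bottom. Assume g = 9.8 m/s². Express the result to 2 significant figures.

Work–energy: mg(L sinθ) − μ_k(mg cosθ)L = ½mv²
mgh = mgL sinθ = (51)(9.8)(8.0)sin41.6° = 2654.6 J
W_f = μ_k mg cosθ · L = (0.55)(51)(9.8)cos41.6°·8.0 = 1644 J
½mv² = 2654.6 − 1644 = 1010.1 J
v = √(2 × 1010.1/51) = 6.294 m/s

v = 6.3 m/s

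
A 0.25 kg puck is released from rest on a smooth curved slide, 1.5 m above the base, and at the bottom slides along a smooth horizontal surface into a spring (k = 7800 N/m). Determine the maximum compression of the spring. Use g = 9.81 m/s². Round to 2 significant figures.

x = 0.031 m

Energy conservation (no friction) from release to max compression: mgh = ½kx²
x = √(2mgh/k) = √(2 × 0.25 × 9.81 × 1.5 / 7800) = 0.03071 m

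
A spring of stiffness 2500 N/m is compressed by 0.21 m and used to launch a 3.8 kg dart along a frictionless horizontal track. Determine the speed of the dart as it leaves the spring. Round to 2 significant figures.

Conservation of energy: ½kx² = ½mv²
v = x√(k/m) = 0.21 × √(2500/3.8) = 5.386 m/s

v = 5.4 m/s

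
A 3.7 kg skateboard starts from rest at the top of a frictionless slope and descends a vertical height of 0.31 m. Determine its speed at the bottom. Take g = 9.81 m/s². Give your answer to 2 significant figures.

v = 2.5 m/s

Mechanical energy is conserved (no friction): mgh = ½mv²
The mass cancels from both sides.
v = √(2gh) = √(2 × 9.81 × 0.31) = √6.0822 = 2.466 m/s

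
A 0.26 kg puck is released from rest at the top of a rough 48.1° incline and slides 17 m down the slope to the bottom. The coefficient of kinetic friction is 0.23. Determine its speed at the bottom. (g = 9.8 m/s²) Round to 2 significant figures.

Taking the bottom as reference, mgh = ½mv² + μ_k N L with h = L sinθ, N = mg cosθ:
mgh = mgL sinθ = (0.26)(9.8)(17)sin48.1° = 32.241 J
W_f = μ_k mg cosθ · L = (0.23)(0.26)(9.8)cos48.1°·17 = 6.653 J
½mv² = 32.241 − 6.653 = 25.587 J
v = √(2 × 25.587/0.26) = 14.03 m/s

v = 14 m/s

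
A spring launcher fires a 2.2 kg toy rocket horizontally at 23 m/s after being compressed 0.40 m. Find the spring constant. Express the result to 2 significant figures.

½kx² = ½mv²
k = mv²/x² = (2.2)(23)²/(0.40)² = 7274 N/m

k = 7300 N/m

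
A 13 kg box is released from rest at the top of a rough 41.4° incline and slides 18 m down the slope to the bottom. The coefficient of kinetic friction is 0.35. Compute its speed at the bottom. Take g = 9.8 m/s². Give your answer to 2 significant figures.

v = 12 m/s

Energy: mgh = ½mv² + W_f, with h = L sinθ and W_f = μ_k (mg cosθ) L
mgh = mgL sinθ = (13)(9.8)(18)sin41.4° = 1516.5 J
W_f = μ_k mg cosθ · L = (0.35)(13)(9.8)cos41.4°·18 = 602.1 J
½mv² = 1516.5 − 602.1 = 914.47 J
v = √(2 × 914.47/13) = 11.86 m/s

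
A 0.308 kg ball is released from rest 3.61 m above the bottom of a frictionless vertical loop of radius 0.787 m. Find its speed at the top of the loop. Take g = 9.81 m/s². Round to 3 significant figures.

v = 6.32 m/s

Energy conservation: mgh = ½mv_top² + mg(2r)
v_top² = 2g(h − 2r) = 2(9.81)(3.61 − 1.574) = 39.95
v_top = 6.320 m/s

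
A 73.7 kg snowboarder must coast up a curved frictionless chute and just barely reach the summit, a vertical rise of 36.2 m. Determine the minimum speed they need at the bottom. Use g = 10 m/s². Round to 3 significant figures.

v = 26.9 m/s

At the top they are momentarily at rest, so all KE converts to PE: ½mv² = mgh
v = √(2gh) = √(2 × 10 × 36.2) = 26.91 m/s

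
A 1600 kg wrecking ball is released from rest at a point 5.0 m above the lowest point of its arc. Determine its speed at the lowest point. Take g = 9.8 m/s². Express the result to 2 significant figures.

Equating total energy at the two states: mgh = ½mv²
The mass cancels from both sides.
v = √(2gh) = √(2 × 9.8 × 5.0) = √98.000 = 9.899 m/s

v = 9.9 m/s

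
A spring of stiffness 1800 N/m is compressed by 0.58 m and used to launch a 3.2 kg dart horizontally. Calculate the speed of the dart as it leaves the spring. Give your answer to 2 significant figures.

v = 14 m/s

The dart leaves the spring when the spring is at natural length, so ½kx² = ½mv²
v = x√(k/m) = 0.58 × √(1800/3.2) = 13.76 m/s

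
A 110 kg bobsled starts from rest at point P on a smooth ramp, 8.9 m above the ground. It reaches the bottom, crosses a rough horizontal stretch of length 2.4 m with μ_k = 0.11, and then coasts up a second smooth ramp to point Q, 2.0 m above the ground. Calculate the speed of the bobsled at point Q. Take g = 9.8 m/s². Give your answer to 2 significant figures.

Energy at P: mgh₁ = (110)(9.8)(8.9) = 9594.2 J
Friction loss: W_f = μ_k mg d = 284.6 J
At Q: ½mv² + mgh₂ = mgh₁ − W_f
½mv² = 9594.2 − 284.6 − 2156.0 = 7153.6 J
v = √(2 × 7153.6/110) = 11.40 m/s

v = 11 m/s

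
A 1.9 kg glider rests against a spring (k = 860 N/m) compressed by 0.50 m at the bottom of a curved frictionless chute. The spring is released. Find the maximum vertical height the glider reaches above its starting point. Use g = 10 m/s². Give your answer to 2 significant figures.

h = 5.7 m

All spring PE becomes gravitational PE at the highest point: ½kx² = mgh
h = kx²/(2mg) = (860)(0.50)²/(2 × 1.9 × 10) = 5.658 m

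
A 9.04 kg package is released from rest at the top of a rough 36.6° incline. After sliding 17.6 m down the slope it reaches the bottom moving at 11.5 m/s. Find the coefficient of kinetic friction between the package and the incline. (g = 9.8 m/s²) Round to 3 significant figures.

mgh = ½mv² + μ_k (mg cosθ) L, with h = L sinθ
mgL sinθ = 929.65 J; ½mv² = 597.77 J
W_f = 929.65 − 597.77 = 331.9 J
μ_k = W_f/(mg cosθ · L) = 331.9/(71.12 × 17.6) = 0.2651

μ_k = 0.265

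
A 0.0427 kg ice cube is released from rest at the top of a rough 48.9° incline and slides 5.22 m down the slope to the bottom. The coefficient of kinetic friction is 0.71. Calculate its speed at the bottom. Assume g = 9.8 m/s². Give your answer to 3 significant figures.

Work–energy: mg(L sinθ) − μ_k(mg cosθ)L = ½mv²
mgh = mgL sinθ = (0.0427)(9.8)(5.22)sin48.9° = 1.6461 J
W_f = μ_k mg cosθ · L = (0.71)(0.0427)(9.8)cos48.9°·5.22 = 1.020 J
½mv² = 1.6461 − 1.020 = 0.62653 J
v = √(2 × 0.62653/0.0427) = 5.417 m/s

v = 5.42 m/s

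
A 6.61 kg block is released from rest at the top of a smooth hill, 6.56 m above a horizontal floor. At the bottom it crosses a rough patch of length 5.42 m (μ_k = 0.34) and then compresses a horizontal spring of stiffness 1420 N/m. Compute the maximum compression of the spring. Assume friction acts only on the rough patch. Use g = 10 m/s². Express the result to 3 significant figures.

Initial energy: E₁ = mgh = (6.61)(10)(6.56) = 433.62 J
Friction removes W_f = μ_k mg d = (0.34)(6.61)(10)(5.42) = 121.8 J
Energy reaching the spring: E = 433.62 − 121.8 = 311.81 J
At max compression ½kx² = E ⇒ x = √(2E/k) = √(2 × 311.81/1420) = 0.6627 m

x = 0.663 m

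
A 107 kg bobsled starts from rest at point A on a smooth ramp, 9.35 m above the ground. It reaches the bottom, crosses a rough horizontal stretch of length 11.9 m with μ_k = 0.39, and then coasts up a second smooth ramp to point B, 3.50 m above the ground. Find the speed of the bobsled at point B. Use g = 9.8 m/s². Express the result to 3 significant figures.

v = 4.87 m/s

Energy at A: mgh₁ = (107)(9.8)(9.35) = 9804.4 J
Friction loss: W_f = μ_k mg d = 4867 J
At B: ½mv² + mgh₂ = mgh₁ − W_f
½mv² = 9804.4 − 4867 − 3670.1 = 1267.8 J
v = √(2 × 1267.8/107) = 4.868 m/s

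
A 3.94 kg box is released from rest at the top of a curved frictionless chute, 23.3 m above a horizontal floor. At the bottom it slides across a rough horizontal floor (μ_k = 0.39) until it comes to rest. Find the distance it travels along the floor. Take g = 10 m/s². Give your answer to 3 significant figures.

Energy at the top = energy at the end + work done against friction:
At rest all PE has been dissipated by friction: mgh = μ_k m g d
d = h/μ_k = 23.3/0.39 = 59.74 m

d = 59.7 m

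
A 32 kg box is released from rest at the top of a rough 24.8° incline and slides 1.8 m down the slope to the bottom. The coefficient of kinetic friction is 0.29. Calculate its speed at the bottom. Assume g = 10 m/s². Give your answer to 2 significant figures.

Work–energy: mg(L sinθ) − μ_k(mg cosθ)L = ½mv²
mgh = mgL sinθ = (32)(10)(1.8)sin24.8° = 241.60 J
W_f = μ_k mg cosθ · L = (0.29)(32)(10)cos24.8°·1.8 = 151.6 J
½mv² = 241.60 − 151.6 = 89.969 J
v = √(2 × 89.969/32) = 2.371 m/s

v = 2.4 m/s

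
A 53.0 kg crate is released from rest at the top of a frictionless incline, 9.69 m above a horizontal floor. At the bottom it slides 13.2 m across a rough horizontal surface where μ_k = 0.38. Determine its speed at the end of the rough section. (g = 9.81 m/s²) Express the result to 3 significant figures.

v = 9.58 m/s

Energy bookkeeping (friction removes W_f = μ_k N d):
mgh = ½mv² + μ_k m g d
W_f = μ_k mg d = (0.38)(53.0)(9.81)(13.2) = 2608 J
½mv² = mgh − W_f = 5038.1 − 2608 = 2430.2 J
v = √(2 × 2430.2/53.0) = 9.576 m/s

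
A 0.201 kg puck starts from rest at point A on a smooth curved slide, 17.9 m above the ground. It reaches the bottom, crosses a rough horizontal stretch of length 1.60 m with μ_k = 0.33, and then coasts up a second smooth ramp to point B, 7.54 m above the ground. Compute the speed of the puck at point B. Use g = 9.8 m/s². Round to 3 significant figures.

Energy at A: mgh₁ = (0.201)(9.8)(17.9) = 35.259 J
Friction loss: W_f = μ_k mg d = 1.040 J
At B: ½mv² + mgh₂ = mgh₁ − W_f
½mv² = 35.259 − 1.040 − 14.852 = 19.367 J
v = √(2 × 19.367/0.201) = 13.88 m/s

v = 13.9 m/s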